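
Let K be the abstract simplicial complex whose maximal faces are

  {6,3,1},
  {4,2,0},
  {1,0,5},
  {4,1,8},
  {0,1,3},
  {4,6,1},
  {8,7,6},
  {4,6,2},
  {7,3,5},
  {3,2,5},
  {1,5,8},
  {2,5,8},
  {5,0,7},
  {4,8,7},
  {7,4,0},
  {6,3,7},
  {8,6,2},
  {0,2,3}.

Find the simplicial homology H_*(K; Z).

H_0 ≅ Z,  H_1 ≅ Z ⊕ Z/2,  H_2 = 0.

Take the total order 0 < 1 < 2 < 3 < 4 < 5 < 6 < 7 < 8 on the vertex set. Then K (dimension 2) consists of the simplices:

  0-simplices (9): [0], [1], [2], [3], [4], [5], [6], [7], [8]
  1-simplices (27): (27 of them)
  2-simplices (18): [0,1,3], [0,1,5], [0,2,3], [0,2,4], [0,4,7], [0,5,7], [1,3,6], [1,4,6], [1,4,8], [1,5,8], [2,3,5], [2,4,6], [2,5,8], [2,6,8], [3,5,7], [3,6,7], [4,7,8], [6,7,8]

giving chain groups C_0 ≅ Z^9, C_1 ≅ Z^27, C_2 ≅ Z^18.

The boundary map ∂_1: C_1 → C_0 maps an edge to its endpoints' difference, ∂[p,q] = q − p.
This gives a 9×27 integer matrix of rank 8; reducing to Smith normal form yields diagonal entries (1,1,1,1,1,1,1,1).

Boundary ∂_2: C_2 → C_1 maps a triangle to the signed sum of its edges. For instance
  ∂[6,7,8] = [7,8] − [6,8] + [6,7],
  ∂[0,2,4] = [2,4] − [0,4] + [0,2].
As a 27×18 matrix over Z this has rank 18, with invariant factors (1,1,1,1,1,1,1,1,1,1,1,1,1,1,1,1,1,2).

Now H_k = ker ∂_k / im ∂_{k+1}, so:

  H_0: rank C_0 − rank ∂_1 = 9 − 8 = 1, and the invariant factors of ∂_1 are all 1, so H_0 = Z.
  H_1: rank ker ∂_1 − rank ∂_2 = (27 − 8) − 18 = 1, and ∂_2 has invariant factor 2 > 1, so H_1 = Z ⊕ Z/2.
  H_2: rank ker ∂_2 − rank ∂_3 = (18 − 18) − 0 = 0, and there is no ∂_3, so H_2 = 0.

As a check, the Euler characteristic is 9 − 27 + 18 = 0, which agrees with 1 − 1 + 0 = 0.
(K is a triangulation of the Klein bottle.)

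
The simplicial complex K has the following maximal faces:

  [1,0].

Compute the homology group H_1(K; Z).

We work with the vertex ordering 0 < 1. The simplices of K, each written with vertices in increasing order, are:

  0-simplices (2): [0], [1]
  1-simplices (1): [0,1]

giving chain groups C_0 ≅ Z^2, C_1 ≅ Z^1.

The boundary map ∂_1: C_1 → C_0 sends each edge [p,q] (with p < q) to q − p.
This gives a 2×1 integer matrix of rank 1; reducing to Smith normal form yields diagonal entries (1).

Reading off H_k = ker ∂_k / im ∂_{k+1}:

  H_1: rank ker ∂_1 − rank ∂_2 = (1 − 1) − 0 = 0, and there is no ∂_2, so H_1 = 0.

H_1 ≅ 0.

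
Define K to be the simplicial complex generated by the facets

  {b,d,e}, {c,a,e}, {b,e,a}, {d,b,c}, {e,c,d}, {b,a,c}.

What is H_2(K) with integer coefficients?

Fix the vertex order a < b < c < d < e and write every simplex with vertices in increasing order. Then dim K = 2 and the simplices of K are:

  0-simplices (5): a, b, c, d, e
  1-simplices (9): ab, ac, ae, bc, bd, be, cd, ce, de
  2-simplices (6): abc, abe, ace, bcd, bde, cde

so the chain groups are C_0 ≅ Z^5, C_1 ≅ Z^9, C_2 ≅ Z^6.

∂_1: C_1 → C_0 maps an edge to its endpoints' difference, ∂[p,q] = q − p. For instance
  ∂bd = d − b.
This gives a 5×9 integer matrix of rank 4; reducing to Smith normal form yields diagonal entries (1,1,1,1).

∂_2: C_2 → C_1 sends each 2-simplex [p,q,r] to [q,r] − [p,r] + [p,q]. For instance
  ∂bde = de − be + bd,
  ∂bcd = cd − bd + bc.
The resulting 9×6 matrix has rank 5, and its Smith normal form has invariant factors (1,1,1,1,1).

Now H_k = ker ∂_k / im ∂_{k+1}, so:

  H_2: rank ker ∂_2 − rank ∂_3 = (6 − 5) − 0 = 1, and there is no ∂_3, so H_2 ≅ Z.

H_2 ≅ Z.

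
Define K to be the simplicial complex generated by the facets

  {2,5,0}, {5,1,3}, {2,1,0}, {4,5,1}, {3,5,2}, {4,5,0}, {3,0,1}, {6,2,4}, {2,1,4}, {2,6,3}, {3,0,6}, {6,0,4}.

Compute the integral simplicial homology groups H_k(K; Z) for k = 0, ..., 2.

K has 7 vertices, 18 edges, 12 triangles.
rank ∂_0 = 0, rank ∂_1 = 6 ⇒ b_0 = 7 − 0 − 6 = 1; all invariant factors of ∂_1 are 1 so no torsion. So H_0 ≅ Z.
rank ∂_1 = 6, rank ∂_2 = 12 ⇒ b_1 = 18 − 6 − 12 = 0; ∂_2 has invariant factor(s) [2] giving torsion. So H_1 ≅ Z/2Z.
rank ∂_2 = 12, rank ∂_3 = 0 ⇒ b_2 = 12 − 12 − 0 = 0. So H_2 ≅ 0.

H_0 = Z,  H_1 = Z/2Z,  H_2 = 0.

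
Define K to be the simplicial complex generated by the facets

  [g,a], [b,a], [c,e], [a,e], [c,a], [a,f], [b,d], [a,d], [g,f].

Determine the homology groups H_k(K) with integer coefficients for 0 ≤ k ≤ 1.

H_0 ≅ Z,  H_1 ≅ Z^3.

Fix the vertex order a < b < c < d < e < f < g and write every simplex with vertices in increasing order. Then dim K = 1 and the simplices of K are:

  0-simplices (7): a, b, c, d, e, f, g
  1-simplices (9): ab, ac, ad, ae, af, ag, bd, ce, fg

Hence C_0 ≅ Z^7, C_1 ≅ Z^9.

Boundary ∂_1: C_1 → C_0 sends each edge [p,q] (with p < q) to q − p. For instance
  ∂fg = g − f.
This gives a 7×9 integer matrix of rank 6; reducing to Smith normal form yields diagonal entries (1,1,1,1,1,1).

From H_k ≅ ker(∂_k) / im(∂_{k+1}) we obtain:

  H_0: rank C_0 − rank ∂_1 = 7 − 6 = 1, and the invariant factors of ∂_1 are all 1, so H_0 ≅ Z.
  H_1: rank ker ∂_1 − rank ∂_2 = (9 − 6) − 0 = 3, and there is no ∂_2, so H_1 ≅ Z^3.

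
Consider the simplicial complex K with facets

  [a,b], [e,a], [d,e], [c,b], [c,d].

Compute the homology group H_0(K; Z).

Take the total order a < b < c < d < e on the vertex set. Then K (dimension 1) consists of the simplices:

  0-simplices (5): a, b, c, d, e
  1-simplices (5): ab, ae, bc, cd, de

Hence C_0 ≅ Z^5, C_1 ≅ Z^5.

∂_1: C_1 → C_0 maps an edge to its endpoints' difference, ∂[p,q] = q − p.
The resulting 5×5 matrix has rank 4, and its Smith normal form has invariant factors (1,1,1,1).

Now H_k = ker ∂_k / im ∂_{k+1}, so:

  H_0: rank C_0 − rank ∂_1 = 5 − 4 = 1, and the invariant factors of ∂_1 are all 1, so H_0 ≅ Z.

H_0 ≅ Z.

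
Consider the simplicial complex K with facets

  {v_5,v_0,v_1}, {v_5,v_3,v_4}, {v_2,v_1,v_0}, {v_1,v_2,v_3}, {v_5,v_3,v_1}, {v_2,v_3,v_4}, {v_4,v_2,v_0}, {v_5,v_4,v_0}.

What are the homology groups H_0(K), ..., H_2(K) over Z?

Order the vertices as v_0 < v_1 < v_2 < v_3 < v_4 < v_5. Listing each simplex with vertices in this order, K has dimension 2 with simplices:

  0-simplices (6): [v_0], [v_1], [v_2], [v_3], [v_4], [v_5]
  1-simplices (12): [v_0,v_1], [v_0,v_2], [v_0,v_4], [v_0,v_5], [v_1,v_2], [v_1,v_3], [v_1,v_5], [v_2,v_3], [v_2,v_4], [v_3,v_4], [v_3,v_5], [v_4,v_5]
  2-simplices (8): [v_0,v_1,v_2], [v_0,v_1,v_5], [v_0,v_2,v_4], [v_0,v_4,v_5], [v_1,v_2,v_3], [v_1,v_3,v_5], [v_2,v_3,v_4], [v_3,v_4,v_5]

Hence C_0 ≅ Z^6, C_1 ≅ Z^12, C_2 ≅ Z^8.

∂_1: C_1 → C_0 is given by ∂[p,q] = [q] − [p]. For instance
  ∂[v_0,v_5] = [v_5] − [v_0].
The resulting 6×12 matrix has rank 5, and its Smith normal form has invariant factors (1,1,1,1,1).

∂_2: C_2 → C_1 acts by ∂[p,q,r] = [q,r] − [p,r] + [p,q]. For instance
  ∂[v_0,v_4,v_5] = [v_4,v_5] − [v_0,v_5] + [v_0,v_4],
  ∂[v_0,v_1,v_2] = [v_1,v_2] − [v_0,v_2] + [v_0,v_1].
The 12×8 boundary matrix has rank 7 and Smith normal form diag(1,1,1,1,1,1,1).

Computing H_k = (kernel of ∂_k) / (image of ∂_{k+1}):

  H_0: rank C_0 − rank ∂_1 = 6 − 5 = 1, and the invariant factors of ∂_1 are all 1, so H_0 = Z.
  H_1: rank ker ∂_1 − rank ∂_2 = (12 − 5) − 7 = 0, and the invariant factors of ∂_2 are all 1, so H_1 = 0.
  H_2: rank ker ∂_2 − rank ∂_3 = (8 − 7) − 0 = 1, and there is no ∂_3, so H_2 = Z.

As a check, the Euler characteristic is 6 − 12 + 8 = 2, which agrees with 1 − 0 + 1 = 2.

H_0 ≅ Z,  H_1 = 0,  H_2 ≅ Z.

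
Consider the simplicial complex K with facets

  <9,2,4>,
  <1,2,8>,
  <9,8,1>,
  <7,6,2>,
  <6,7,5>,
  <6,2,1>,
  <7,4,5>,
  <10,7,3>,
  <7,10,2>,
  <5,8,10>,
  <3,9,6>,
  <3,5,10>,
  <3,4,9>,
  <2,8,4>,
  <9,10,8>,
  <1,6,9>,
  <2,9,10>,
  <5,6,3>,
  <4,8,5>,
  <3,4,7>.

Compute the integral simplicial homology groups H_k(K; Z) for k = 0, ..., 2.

Fix the vertex order 1 < 2 < 3 < 4 < 5 < 6 < 7 < 8 < 9 < 10 and write every simplex with vertices in increasing order. Then dim K = 2 and the simplices of K are:

  0-simplices (10): [1], [2], [3], [4], [5], [6], [7], [8], [9], [10]
  1-simplices (30): (30 of them)
  2-simplices (20): (20 of them)

so the chain groups are C_0 ≅ Z^10, C_1 ≅ Z^30, C_2 ≅ Z^20.

Boundary ∂_1: C_1 → C_0 is given by ∂[p,q] = [q] − [p].
The 10×30 boundary matrix has rank 9 and Smith normal form diag(1,1,1,1,1,1,1,1,1).

∂_2: C_2 → C_1 maps a triangle to the signed sum of its edges. For instance
  ∂[2,4,9] = [4,9] − [2,9] + [2,4],
  ∂[3,4,7] = [4,7] − [3,7] + [3,4].
As a 30×20 matrix over Z this has rank 20, with invariant factors (1,1,1,1,1,1,1,1,1,1,1,1,1,1,1,1,1,1,1,2).

From H_k ≅ ker(∂_k) / im(∂_{k+1}) we obtain:

  H_0: rank C_0 − rank ∂_1 = 10 − 9 = 1, and the invariant factors of ∂_1 are all 1, so H_0 = Z.
  H_1: rank ker ∂_1 − rank ∂_2 = (30 − 9) − 20 = 1, and ∂_2 has invariant factor 2 > 1, so H_1 = Z ⊕ Z/2Z.
  H_2: rank ker ∂_2 − rank ∂_3 = (20 − 20) − 0 = 0, and there is no ∂_3, so H_2 = 0.

H_0 = Z,  H_1 = Z ⊕ Z/2Z,  H_2 = 0.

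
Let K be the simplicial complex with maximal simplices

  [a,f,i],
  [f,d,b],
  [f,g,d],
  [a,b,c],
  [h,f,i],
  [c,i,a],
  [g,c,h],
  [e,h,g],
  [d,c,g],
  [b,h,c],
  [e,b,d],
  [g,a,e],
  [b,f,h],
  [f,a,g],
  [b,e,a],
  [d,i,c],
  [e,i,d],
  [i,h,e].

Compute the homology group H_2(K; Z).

H_2 ≅ Z.

Fix the vertex order a < b < c < d < e < f < g < h < i and write every simplex with vertices in increasing order. Then dim K = 2 and the simplices of K are:

  0-simplices (9): a, b, c, d, e, f, g, h, i
  1-simplices (27): ab, ac, ae, af, ag, ai, bc, bd, be, bf, bh, cd, cg, ch, ci, de, df, dg, di, eg, eh, ei, fg, fh, fi, gh, hi
  2-simplices (18): abc, abe, aci, aeg, afg, afi, bch, bde, bdf, bfh, cdg, cdi, cgh, dei, dfg, egh, ehi, fhi

giving chain groups C_0 ≅ Z^9, C_1 ≅ Z^27, C_2 ≅ Z^18.

∂_1: C_1 → C_0 is given by ∂[p,q] = [q] − [p]. For instance
  ∂ag = g − a.
This gives a 9×27 integer matrix of rank 8; reducing to Smith normal form yields diagonal entries (1,1,1,1,1,1,1,1).

The boundary map ∂_2: C_2 → C_1 acts by ∂[p,q,r] = [q,r] − [p,r] + [p,q]. For instance
  ∂abe = be − ae + ab,
  ∂cdi = di − ci + cd.
The 27×18 boundary matrix has rank 17 and Smith normal form diag(1,1,1,1,1,1,1,1,1,1,1,1,1,1,1,1,1).

Reading off H_k = ker ∂_k / im ∂_{k+1}:

  H_2: rank ker ∂_2 − rank ∂_3 = (18 − 17) − 0 = 1, and there is no ∂_3, so H_2 ≅ Z.

(K is a triangulation of the torus T^2.)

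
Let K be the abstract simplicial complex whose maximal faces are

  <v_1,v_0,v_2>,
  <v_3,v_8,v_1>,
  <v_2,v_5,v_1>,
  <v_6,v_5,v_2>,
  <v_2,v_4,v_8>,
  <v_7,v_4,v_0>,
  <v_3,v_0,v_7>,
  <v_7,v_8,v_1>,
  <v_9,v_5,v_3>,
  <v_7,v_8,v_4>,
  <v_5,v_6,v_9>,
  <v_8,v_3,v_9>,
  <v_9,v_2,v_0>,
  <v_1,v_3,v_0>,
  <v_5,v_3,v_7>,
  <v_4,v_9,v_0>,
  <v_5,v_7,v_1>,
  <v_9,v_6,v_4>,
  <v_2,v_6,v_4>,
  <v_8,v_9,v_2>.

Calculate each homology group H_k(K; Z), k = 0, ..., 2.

Fix the vertex order v_0 < v_1 < v_2 < v_3 < v_4 < v_5 < v_6 < v_7 < v_8 < v_9 and write every simplex with vertices in increasing order. Then dim K = 2 and the simplices of K are:

  0-simplices (10): [v_0], [v_1], [v_2], [v_3], [v_4], [v_5], [v_6], [v_7], [v_8], [v_9]
  1-simplices (30): (30 of them)
  2-simplices (20): (20 of them)

so the chain groups are C_0 ≅ Z^10, C_1 ≅ Z^30, C_2 ≅ Z^20.

Boundary ∂_1: C_1 → C_0 maps an edge to its endpoints' difference, ∂[p,q] = q − p. For instance
  ∂[v_5,v_9] = [v_9] − [v_5].
The 10×30 boundary matrix has rank 9 and Smith normal form diag(1,1,1,1,1,1,1,1,1).

Boundary ∂_2: C_2 → C_1 maps a triangle to the signed sum of its edges. For instance
  ∂[v_0,v_4,v_9] = [v_4,v_9] − [v_0,v_9] + [v_0,v_4],
  ∂[v_3,v_8,v_9] = [v_8,v_9] − [v_3,v_9] + [v_3,v_8].
The 30×20 boundary matrix has rank 20 and Smith normal form diag(1,1,1,1,1,1,1,1,1,1,1,1,1,1,1,1,1,1,1,2).

Computing H_k = (kernel of ∂_k) / (image of ∂_{k+1}):

  H_0: rank C_0 − rank ∂_1 = 10 − 9 = 1, and the invariant factors of ∂_1 are all 1, so H_0 ≅ Z.
  H_1: rank ker ∂_1 − rank ∂_2 = (30 − 9) − 20 = 1, and ∂_2 has invariant factor 2 > 1, so H_1 ≅ Z ⊕ Z/2.
  H_2: rank ker ∂_2 − rank ∂_3 = (20 − 20) − 0 = 0, and there is no ∂_3, so H_2 ≅ 0.

As a check, the Euler characteristic is 10 − 30 + 20 = 0, which agrees with 1 − 1 + 0 = 0.

H_0 = Z,  H_1 = Z ⊕ Z/2,  H_2 = 0.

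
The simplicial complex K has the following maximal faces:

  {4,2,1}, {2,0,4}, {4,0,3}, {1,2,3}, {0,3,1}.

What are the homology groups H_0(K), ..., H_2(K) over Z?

H_0 ≅ Z,  H_1 ≅ Z,  H_2 = 0.

Fix the vertex order 0 < 1 < 2 < 3 < 4 and write every simplex with vertices in increasing order. Then dim K = 2 and the simplices of K are:

  0-simplices (5): [0], [1], [2], [3], [4]
  1-simplices (10): [0,1], [0,2], [0,3], [0,4], [1,2], [1,3], [1,4], [2,3], [2,4], [3,4]
  2-simplices (5): [0,1,3], [0,2,4], [0,3,4], [1,2,3], [1,2,4]

giving chain groups C_0 ≅ Z^5, C_1 ≅ Z^10, C_2 ≅ Z^5.

The boundary map ∂_1: C_1 → C_0 sends each edge [p,q] (with p < q) to q − p.
As a 5×10 matrix over Z this has rank 4, with invariant factors (1,1,1,1).

∂_2: C_2 → C_1 sends each 2-simplex [p,q,r] to [q,r] − [p,r] + [p,q]. For instance
  ∂[1,2,3] = [2,3] − [1,3] + [1,2],
  ∂[0,3,4] = [3,4] − [0,4] + [0,3].
This gives a 10×5 integer matrix of rank 5; reducing to Smith normal form yields diagonal entries (1,1,1,1,1).

Now H_k = ker ∂_k / im ∂_{k+1}, so:

  H_0: rank C_0 − rank ∂_1 = 5 − 4 = 1, and the invariant factors of ∂_1 are all 1, so H_0 = Z.
  H_1: rank ker ∂_1 − rank ∂_2 = (10 − 4) − 5 = 1, and the invariant factors of ∂_2 are all 1, so H_1 = Z.
  H_2: rank ker ∂_2 − rank ∂_3 = (5 − 5) − 0 = 0, and there is no ∂_3, so H_2 = 0.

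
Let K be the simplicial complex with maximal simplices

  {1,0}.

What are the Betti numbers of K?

b_0 = 1, b_1 = 0.

We work with the vertex ordering 0 < 1. The simplices of K, each written with vertices in increasing order, are:

  0-simplices (2): [0], [1]
  1-simplices (1): [0,1]

Hence C_0 ≅ Z^2, C_1 ≅ Z^1.

Boundary ∂_1: C_1 → C_0 sends each edge [p,q] (with p < q) to q − p. For instance
  ∂[0,1] = [1] − [0].
As a 2×1 matrix over Z this has rank 1, with invariant factors (1).

From H_k ≅ ker(∂_k) / im(∂_{k+1}) we obtain:

  H_0: rank C_0 − rank ∂_1 = 2 − 1 = 1, and the invariant factors of ∂_1 are all 1, so H_0 ≅ Z.
  H_1: rank ker ∂_1 − rank ∂_2 = (1 − 1) − 0 = 0, and there is no ∂_2, so H_1 ≅ 0.

Hence the Betti numbers are b_0 = 1, b_1 = 0.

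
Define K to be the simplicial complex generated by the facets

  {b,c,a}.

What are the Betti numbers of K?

b_0 = 1, b_1 = 0, b_2 = 0.

Fix the vertex order a < b < c and write every simplex with vertices in increasing order. Then dim K = 2 and the simplices of K are:

  0-simplices (3): a, b, c
  1-simplices (3): ab, ac, bc
  2-simplices (1): abc

Hence C_0 ≅ Z^3, C_1 ≅ Z^3, C_2 ≅ Z^1.

∂_1: C_1 → C_0 maps an edge to its endpoints' difference, ∂[p,q] = q − p.
The resulting 3×3 matrix has rank 2, and its Smith normal form has invariant factors (1,1).

The boundary map ∂_2: C_2 → C_1 acts by ∂[p,q,r] = [q,r] − [p,r] + [p,q]. For instance
  ∂abc = bc − ac + ab.
This gives a 3×1 integer matrix of rank 1; reducing to Smith normal form yields diagonal entries (1).

Computing H_k = (kernel of ∂_k) / (image of ∂_{k+1}):

  H_0: rank C_0 − rank ∂_1 = 3 − 2 = 1, and the invariant factors of ∂_1 are all 1, so H_0 = Z.
  H_1: rank ker ∂_1 − rank ∂_2 = (3 − 2) − 1 = 0, and the invariant factors of ∂_2 are all 1, so H_1 = 0.
  H_2: rank ker ∂_2 − rank ∂_3 = (1 − 1) − 0 = 0, and there is no ∂_3, so H_2 = 0.

Hence the Betti numbers are b_0 = 1, b_1 = 0, b_2 = 0.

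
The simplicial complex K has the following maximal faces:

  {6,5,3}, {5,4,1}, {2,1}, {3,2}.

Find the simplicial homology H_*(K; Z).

We work with the vertex ordering 1 < 2 < 3 < 4 < 5 < 6. The simplices of K, each written with vertices in increasing order, are:

  0-simplices (6): [1], [2], [3], [4], [5], [6]
  1-simplices (8): [1,2], [1,4], [1,5], [2,3], [3,5], [3,6], [4,5], [5,6]
  2-simplices (2): [1,4,5], [3,5,6]

giving chain groups C_0 ≅ Z^6, C_1 ≅ Z^8, C_2 ≅ Z^2.

Boundary ∂_1: C_1 → C_0 is given by ∂[p,q] = [q] − [p]. For instance
  ∂[1,4] = [4] − [1].
The 6×8 boundary matrix has rank 5 and Smith normal form diag(1,1,1,1,1).

Boundary ∂_2: C_2 → C_1 maps a triangle to the signed sum of its edges. For instance
  ∂[1,4,5] = [4,5] − [1,5] + [1,4],
  ∂[3,5,6] = [5,6] − [3,6] + [3,5].
As a 8×2 matrix over Z this has rank 2, with invariant factors (1,1).

Now H_k = ker ∂_k / im ∂_{k+1}, so:

  H_0: rank C_0 − rank ∂_1 = 6 − 5 = 1, and the invariant factors of ∂_1 are all 1, so H_0 ≅ Z.
  H_1: rank ker ∂_1 − rank ∂_2 = (8 − 5) − 2 = 1, and the invariant factors of ∂_2 are all 1, so H_1 ≅ Z.
  H_2: rank ker ∂_2 − rank ∂_3 = (2 − 2) − 0 = 0, and there is no ∂_3, so H_2 ≅ 0.

H_0 = Z,  H_1 = Z,  H_2 = 0.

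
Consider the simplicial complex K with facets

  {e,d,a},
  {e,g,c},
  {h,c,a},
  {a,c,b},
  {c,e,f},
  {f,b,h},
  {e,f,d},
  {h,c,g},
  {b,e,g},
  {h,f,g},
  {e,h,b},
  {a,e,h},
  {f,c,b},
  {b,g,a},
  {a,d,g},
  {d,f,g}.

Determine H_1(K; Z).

H_1 = Z^2.

Fix the vertex order a < b < c < d < e < f < g < h and write every simplex with vertices in increasing order. Then dim K = 2 and the simplices of K are:

  0-simplices (8): a, b, c, d, e, f, g, h
  1-simplices (24): ab, ac, ad, ae, ag, ah, bc, be, bf, bg, bh, ce, cf, cg, ch, de, df, dg, ef, eg, eh, fg, fh, gh
  2-simplices (16): abc, abg, ach, ade, adg, aeh, bcf, beg, beh, bfh, cef, ceg, cgh, def, dfg, fgh

so the chain groups are C_0 ≅ Z^8, C_1 ≅ Z^24, C_2 ≅ Z^16.

The boundary map ∂_1: C_1 → C_0 sends each edge [p,q] (with p < q) to q − p. For instance
  ∂be = e − b.
The resulting 8×24 matrix has rank 7, and its Smith normal form has invariant factors (1,1,1,1,1,1,1).

∂_2: C_2 → C_1 acts by ∂[p,q,r] = [q,r] − [p,r] + [p,q]. For instance
  ∂adg = dg − ag + ad,
  ∂abg = bg − ag + ab.
This gives a 24×16 integer matrix of rank 15; reducing to Smith normal form yields diagonal entries (1,1,1,1,1,1,1,1,1,1,1,1,1,1,1).

Reading off H_k = ker ∂_k / im ∂_{k+1}:

  H_1: rank ker ∂_1 − rank ∂_2 = (24 − 7) − 15 = 2, and the invariant factors of ∂_2 are all 1, so H_1 = Z^2.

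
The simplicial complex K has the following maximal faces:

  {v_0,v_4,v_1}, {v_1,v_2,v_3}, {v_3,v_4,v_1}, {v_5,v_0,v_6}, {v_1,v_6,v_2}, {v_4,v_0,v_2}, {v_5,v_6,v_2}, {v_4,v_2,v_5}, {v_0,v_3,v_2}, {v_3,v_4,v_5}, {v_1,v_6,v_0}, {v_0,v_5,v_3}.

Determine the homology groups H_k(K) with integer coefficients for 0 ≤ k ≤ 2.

H_0 ≅ Z,  H_1 ≅ Z/2Z,  H_2 = 0.

Fix the vertex order v_0 < v_1 < v_2 < v_3 < v_4 < v_5 < v_6 and write every simplex with vertices in increasing order. Then dim K = 2 and the simplices of K are:

  0-simplices (7): [v_0], [v_1], [v_2], [v_3], [v_4], [v_5], [v_6]
  1-simplices (18): (18 of them)
  2-simplices (12): (12 of them)

Hence C_0 ≅ Z^7, C_1 ≅ Z^18, C_2 ≅ Z^12.

The boundary map ∂_1: C_1 → C_0 sends each edge [p,q] (with p < q) to q − p.
The 7×18 boundary matrix has rank 6 and Smith normal form diag(1,1,1,1,1,1).

The boundary map ∂_2: C_2 → C_1 sends each 2-simplex [p,q,r] to [q,r] − [p,r] + [p,q]. For instance
  ∂[v_1,v_2,v_3] = [v_2,v_3] − [v_1,v_3] + [v_1,v_2],
  ∂[v_2,v_5,v_6] = [v_5,v_6] − [v_2,v_6] + [v_2,v_5].
As a 18×12 matrix over Z this has rank 12, with invariant factors (1,1,1,1,1,1,1,1,1,1,1,2).

From H_k ≅ ker(∂_k) / im(∂_{k+1}) we obtain:

  H_0: rank C_0 − rank ∂_1 = 7 − 6 = 1, and the invariant factors of ∂_1 are all 1, so H_0 ≅ Z.
  H_1: rank ker ∂_1 − rank ∂_2 = (18 − 6) − 12 = 0, and ∂_2 has invariant factor 2 > 1, so H_1 ≅ Z/2Z.
  H_2: rank ker ∂_2 − rank ∂_3 = (12 − 12) − 0 = 0, and there is no ∂_3, so H_2 ≅ 0.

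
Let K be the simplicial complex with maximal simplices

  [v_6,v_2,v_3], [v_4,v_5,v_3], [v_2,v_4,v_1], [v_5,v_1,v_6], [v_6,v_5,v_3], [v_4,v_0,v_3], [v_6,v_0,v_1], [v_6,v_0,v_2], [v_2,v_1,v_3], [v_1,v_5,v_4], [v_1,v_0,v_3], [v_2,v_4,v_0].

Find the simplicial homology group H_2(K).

Order the vertices as v_0 < v_1 < v_2 < v_3 < v_4 < v_5 < v_6. Listing each simplex with vertices in this order, K has dimension 2 with simplices:

  0-simplices (7): [v_0], [v_1], [v_2], [v_3], [v_4], [v_5], [v_6]
  1-simplices (18): (18 of them)
  2-simplices (12): (12 of them)

so the chain groups are C_0 ≅ Z^7, C_1 ≅ Z^18, C_2 ≅ Z^12.

The boundary map ∂_1: C_1 → C_0 maps an edge to its endpoints' difference, ∂[p,q] = q − p. For instance
  ∂[v_2,v_3] = [v_3] − [v_2].
The 7×18 boundary matrix has rank 6 and Smith normal form diag(1,1,1,1,1,1).

Boundary ∂_2: C_2 → C_1 maps a triangle to the signed sum of its edges. For instance
  ∂[v_3,v_5,v_6] = [v_5,v_6] − [v_3,v_6] + [v_3,v_5],
  ∂[v_0,v_3,v_4] = [v_3,v_4] − [v_0,v_4] + [v_0,v_3].
The 18×12 boundary matrix has rank 12 and Smith normal form diag(1,1,1,1,1,1,1,1,1,1,1,2).

From H_k ≅ ker(∂_k) / im(∂_{k+1}) we obtain:

  H_2: rank ker ∂_2 − rank ∂_3 = (12 − 12) − 0 = 0, and there is no ∂_3, so H_2 ≅ 0.

H_2 = 0.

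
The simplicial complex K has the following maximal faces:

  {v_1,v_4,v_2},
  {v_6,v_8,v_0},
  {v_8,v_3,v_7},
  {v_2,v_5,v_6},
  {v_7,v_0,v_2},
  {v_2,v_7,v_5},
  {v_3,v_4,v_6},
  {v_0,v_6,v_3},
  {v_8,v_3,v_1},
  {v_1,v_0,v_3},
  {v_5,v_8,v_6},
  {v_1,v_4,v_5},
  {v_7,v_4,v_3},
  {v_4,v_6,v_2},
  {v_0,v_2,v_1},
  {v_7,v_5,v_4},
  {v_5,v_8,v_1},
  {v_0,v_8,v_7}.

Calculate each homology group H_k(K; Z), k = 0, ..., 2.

H_0 ≅ Z,  H_1 ≅ Z ⊕ Z/2,  H_2 = 0.

We work with the vertex ordering v_0 < v_1 < v_2 < v_3 < v_4 < v_5 < v_6 < v_7 < v_8. The simplices of K, each written with vertices in increasing order, are:

  0-simplices (9): [v_0], [v_1], [v_2], [v_3], [v_4], [v_5], [v_6], [v_7], [v_8]
  1-simplices (27): (27 of them)
  2-simplices (18): (18 of them)

giving chain groups C_0 ≅ Z^9, C_1 ≅ Z^27, C_2 ≅ Z^18.

∂_1: C_1 → C_0 is given by ∂[p,q] = [q] − [p]. For instance
  ∂[v_5,v_7] = [v_7] − [v_5].
The resulting 9×27 matrix has rank 8, and its Smith normal form has invariant factors (1,1,1,1,1,1,1,1).

Boundary ∂_2: C_2 → C_1 acts by ∂[p,q,r] = [q,r] − [p,r] + [p,q]. For instance
  ∂[v_1,v_3,v_8] = [v_3,v_8] − [v_1,v_8] + [v_1,v_3],
  ∂[v_0,v_2,v_7] = [v_2,v_7] − [v_0,v_7] + [v_0,v_2].
The resulting 27×18 matrix has rank 18, and its Smith normal form has invariant factors (1,1,1,1,1,1,1,1,1,1,1,1,1,1,1,1,1,2).

From H_k ≅ ker(∂_k) / im(∂_{k+1}) we obtain:

  H_0: rank C_0 − rank ∂_1 = 9 − 8 = 1, and the invariant factors of ∂_1 are all 1, so H_0 ≅ Z.
  H_1: rank ker ∂_1 − rank ∂_2 = (27 − 8) − 18 = 1, and ∂_2 has invariant factor 2 > 1, so H_1 ≅ Z ⊕ Z/2.
  H_2: rank ker ∂_2 − rank ∂_3 = (18 − 18) − 0 = 0, and there is no ∂_3, so H_2 ≅ 0.

(K is a triangulation of the Klein bottle.)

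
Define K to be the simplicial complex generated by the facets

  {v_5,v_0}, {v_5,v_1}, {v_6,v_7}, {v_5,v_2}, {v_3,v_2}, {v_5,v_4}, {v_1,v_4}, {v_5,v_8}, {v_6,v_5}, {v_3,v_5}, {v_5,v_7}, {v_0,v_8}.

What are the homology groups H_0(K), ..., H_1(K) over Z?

H_0 = Z,  H_1 = Z^4.

Fix the vertex order v_0 < v_1 < v_2 < v_3 < v_4 < v_5 < v_6 < v_7 < v_8 and write every simplex with vertices in increasing order. Then dim K = 1 and the simplices of K are:

  0-simplices (9): [v_0], [v_1], [v_2], [v_3], [v_4], [v_5], [v_6], [v_7], [v_8]
  1-simplices (12): [v_0,v_5], [v_0,v_8], [v_1,v_4], [v_1,v_5], [v_2,v_3], [v_2,v_5], [v_3,v_5], [v_4,v_5], [v_5,v_6], [v_5,v_7], [v_5,v_8], [v_6,v_7]

Hence C_0 ≅ Z^9, C_1 ≅ Z^12.

Boundary ∂_1: C_1 → C_0 maps an edge to its endpoints' difference, ∂[p,q] = q − p. For instance
  ∂[v_2,v_5] = [v_5] − [v_2].
This gives a 9×12 integer matrix of rank 8; reducing to Smith normal form yields diagonal entries (1,1,1,1,1,1,1,1).

Now H_k = ker ∂_k / im ∂_{k+1}, so:

  H_0: rank C_0 − rank ∂_1 = 9 − 8 = 1, and the invariant factors of ∂_1 are all 1, so H_0 ≅ Z.
  H_1: rank ker ∂_1 − rank ∂_2 = (12 − 8) − 0 = 4, and there is no ∂_2, so H_1 ≅ Z^4.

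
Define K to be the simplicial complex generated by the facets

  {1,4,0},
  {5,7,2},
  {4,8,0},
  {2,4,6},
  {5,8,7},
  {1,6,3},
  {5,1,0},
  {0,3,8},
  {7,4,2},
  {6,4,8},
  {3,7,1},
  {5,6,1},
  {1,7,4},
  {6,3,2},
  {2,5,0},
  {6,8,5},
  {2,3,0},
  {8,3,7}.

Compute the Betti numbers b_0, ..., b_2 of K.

Fix the vertex order 0 < 1 < 2 < 3 < 4 < 5 < 6 < 7 < 8 and write every simplex with vertices in increasing order. Then dim K = 2 and the simplices of K are:

  0-simplices (9): [0], [1], [2], [3], [4], [5], [6], [7], [8]
  1-simplices (27): (27 of them)
  2-simplices (18): [0,1,4], [0,1,5], [0,2,3], [0,2,5], [0,3,8], [0,4,8], [1,3,6], [1,3,7], [1,4,7], [1,5,6], [2,3,6], [2,4,6], [2,4,7], [2,5,7], [3,7,8], [4,6,8], [5,6,8], [5,7,8]

so the chain groups are C_0 ≅ Z^9, C_1 ≅ Z^27, C_2 ≅ Z^18.

The boundary map ∂_1: C_1 → C_0 sends each edge [p,q] (with p < q) to q − p. For instance
  ∂[3,7] = [7] − [3].
The resulting 9×27 matrix has rank 8, and its Smith normal form has invariant factors (1,1,1,1,1,1,1,1).

∂_2: C_2 → C_1 maps a triangle to the signed sum of its edges. For instance
  ∂[5,6,8] = [6,8] − [5,8] + [5,6],
  ∂[1,5,6] = [5,6] − [1,6] + [1,5].
The 27×18 boundary matrix has rank 17 and Smith normal form diag(1,1,1,1,1,1,1,1,1,1,1,1,1,1,1,1,1).

From H_k ≅ ker(∂_k) / im(∂_{k+1}) we obtain:

  H_0: rank C_0 − rank ∂_1 = 9 − 8 = 1, and the invariant factors of ∂_1 are all 1, so H_0 ≅ Z.
  H_1: rank ker ∂_1 − rank ∂_2 = (27 − 8) − 17 = 2, and the invariant factors of ∂_2 are all 1, so H_1 ≅ Z^2.
  H_2: rank ker ∂_2 − rank ∂_3 = (18 − 17) − 0 = 1, and there is no ∂_3, so H_2 ≅ Z.

Hence the Betti numbers are b_0 = 1, b_1 = 2, b_2 = 1.

b_0 = 1, b_1 = 2, b_2 = 1.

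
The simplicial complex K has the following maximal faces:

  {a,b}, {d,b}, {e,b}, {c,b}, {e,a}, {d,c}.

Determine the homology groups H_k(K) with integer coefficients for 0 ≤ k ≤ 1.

We work with the vertex ordering a < b < c < d < e. The simplices of K, each written with vertices in increasing order, are:

  0-simplices (5): a, b, c, d, e
  1-simplices (6): ab, ae, bc, bd, be, cd

so the chain groups are C_0 ≅ Z^5, C_1 ≅ Z^6.

The boundary map ∂_1: C_1 → C_0 is given by ∂[p,q] = [q] − [p].
The resulting 5×6 matrix has rank 4, and its Smith normal form has invariant factors (1,1,1,1).

Reading off H_k = ker ∂_k / im ∂_{k+1}:

  H_0: rank C_0 − rank ∂_1 = 5 − 4 = 1, and the invariant factors of ∂_1 are all 1, so H_0 = Z.
  H_1: rank ker ∂_1 − rank ∂_2 = (6 − 4) − 0 = 2, and there is no ∂_2, so H_1 = Z^2.

(K is a triangulation of a wedge of 2 circles.)

H_0 = Z,  H_1 = Z^2.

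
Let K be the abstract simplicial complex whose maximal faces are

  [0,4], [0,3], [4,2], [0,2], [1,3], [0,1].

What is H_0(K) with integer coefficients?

H_0 ≅ Z.

Order the vertices as 0 < 1 < 2 < 3 < 4. Listing each simplex with vertices in this order, K has dimension 1 with simplices:

  0-simplices (5): [0], [1], [2], [3], [4]
  1-simplices (6): [0,1], [0,2], [0,3], [0,4], [1,3], [2,4]

giving chain groups C_0 ≅ Z^5, C_1 ≅ Z^6.

Boundary ∂_1: C_1 → C_0 maps an edge to its endpoints' difference, ∂[p,q] = q − p. For instance
  ∂[0,1] = [1] − [0].
The 5×6 boundary matrix has rank 4 and Smith normal form diag(1,1,1,1).

Reading off H_k = ker ∂_k / im ∂_{k+1}:

  H_0: rank C_0 − rank ∂_1 = 5 − 4 = 1, and the invariant factors of ∂_1 are all 1, so H_0 = Z.

(K is a triangulation of a wedge of 2 circles.)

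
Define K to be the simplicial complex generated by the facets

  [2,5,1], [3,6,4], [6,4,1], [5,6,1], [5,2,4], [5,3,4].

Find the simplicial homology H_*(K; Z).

K has 6 vertices, 12 edges, 6 triangles.
rank ∂_0 = 0, rank ∂_1 = 5 ⇒ b_0 = 6 − 0 − 5 = 1; all invariant factors of ∂_1 are 1 so no torsion. So H_0 = Z.
rank ∂_1 = 5, rank ∂_2 = 6 ⇒ b_1 = 12 − 5 − 6 = 1; all invariant factors of ∂_2 are 1 so no torsion. So H_1 = Z.
rank ∂_2 = 6, rank ∂_3 = 0 ⇒ b_2 = 6 − 6 − 0 = 0. So H_2 = 0.

H_0 = Z,  H_1 = Z,  H_2 = 0.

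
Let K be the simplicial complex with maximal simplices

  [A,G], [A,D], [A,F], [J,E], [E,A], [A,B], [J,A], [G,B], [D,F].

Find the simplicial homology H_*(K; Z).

K has 7 vertices, 9 edges.
rank ∂_0 = 0, rank ∂_1 = 6 ⇒ b_0 = 7 − 0 − 6 = 1; all invariant factors of ∂_1 are 1 so no torsion. So H_0 = Z.
rank ∂_1 = 6, rank ∂_2 = 0 ⇒ b_1 = 9 − 6 − 0 = 3. So H_1 = Z^3.

H_0 = Z,  H_1 = Z^3.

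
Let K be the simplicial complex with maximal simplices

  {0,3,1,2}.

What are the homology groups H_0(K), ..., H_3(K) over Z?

H_0 = Z,  H_1 = 0,  H_2 = 0,  H_3 = 0.

We work with the vertex ordering 0 < 1 < 2 < 3. The simplices of K, each written with vertices in increasing order, are:

  0-simplices (4): [0], [1], [2], [3]
  1-simplices (6): [0,1], [0,2], [0,3], [1,2], [1,3], [2,3]
  2-simplices (4): [0,1,2], [0,1,3], [0,2,3], [1,2,3]
  3-simplices (1): [0,1,2,3]

so the chain groups are C_0 ≅ Z^4, C_1 ≅ Z^6, C_2 ≅ Z^4, C_3 ≅ Z^1.

The boundary map ∂_1: C_1 → C_0 sends each edge [p,q] (with p < q) to q − p. For instance
  ∂[0,1] = [1] − [0].
The 4×6 boundary matrix has rank 3 and Smith normal form diag(1,1,1).

Boundary ∂_2: C_2 → C_1 maps a triangle to the signed sum of its edges. For instance
  ∂[0,1,2] = [1,2] − [0,2] + [0,1],
  ∂[0,1,3] = [1,3] − [0,3] + [0,1].
As a 6×4 matrix over Z this has rank 3, with invariant factors (1,1,1).

Boundary ∂_3: C_3 → C_2 sends each 3-simplex σ to the alternating sum Σ_i (−1)^i (σ with its i-th vertex removed). For instance
  ∂[0,1,2,3] = [1,2,3] − [0,2,3] + [0,1,3] − [0,1,2].
The 4×1 boundary matrix has rank 1 and Smith normal form diag(1).

Computing H_k = (kernel of ∂_k) / (image of ∂_{k+1}):

  H_0: rank C_0 − rank ∂_1 = 4 − 3 = 1, and the invariant factors of ∂_1 are all 1, so H_0 ≅ Z.
  H_1: rank ker ∂_1 − rank ∂_2 = (6 − 3) − 3 = 0, and the invariant factors of ∂_2 are all 1, so H_1 ≅ 0.
  H_2: rank ker ∂_2 − rank ∂_3 = (4 − 3) − 1 = 0, and the invariant factors of ∂_3 are all 1, so H_2 ≅ 0.
  H_3: rank ker ∂_3 − rank ∂_4 = (1 − 1) − 0 = 0, and there is no ∂_4, so H_3 ≅ 0.

As a check, the Euler characteristic is 4 − 6 + 4 − 1 = 1, which agrees with 1 − 0 + 0 − 0 = 1.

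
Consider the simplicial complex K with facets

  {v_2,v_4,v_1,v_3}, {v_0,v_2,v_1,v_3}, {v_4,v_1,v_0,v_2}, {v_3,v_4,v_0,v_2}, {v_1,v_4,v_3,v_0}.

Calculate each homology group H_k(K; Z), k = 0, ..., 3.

Fix the vertex order v_0 < v_1 < v_2 < v_3 < v_4 and write every simplex with vertices in increasing order. Then dim K = 3 and the simplices of K are:

  0-simplices (5): [v_0], [v_1], [v_2], [v_3], [v_4]
  1-simplices (10): [v_0,v_1], [v_0,v_2], [v_0,v_3], [v_0,v_4], [v_1,v_2], [v_1,v_3], [v_1,v_4], [v_2,v_3], [v_2,v_4], [v_3,v_4]
  2-simplices (10): [v_0,v_1,v_2], [v_0,v_1,v_3], [v_0,v_1,v_4], [v_0,v_2,v_3], [v_0,v_2,v_4], [v_0,v_3,v_4], [v_1,v_2,v_3], [v_1,v_2,v_4], [v_1,v_3,v_4], [v_2,v_3,v_4]
  3-simplices (5): [v_0,v_1,v_2,v_3], [v_0,v_1,v_2,v_4], [v_0,v_1,v_3,v_4], [v_0,v_2,v_3,v_4], [v_1,v_2,v_3,v_4]

Hence C_0 ≅ Z^5, C_1 ≅ Z^10, C_2 ≅ Z^10, C_3 ≅ Z^5.

The boundary map ∂_1: C_1 → C_0 maps an edge to its endpoints' difference, ∂[p,q] = q − p. For instance
  ∂[v_0,v_3] = [v_3] − [v_0].
This gives a 5×10 integer matrix of rank 4; reducing to Smith normal form yields diagonal entries (1,1,1,1).

Boundary ∂_2: C_2 → C_1 maps a triangle to the signed sum of its edges. For instance
  ∂[v_0,v_1,v_2] = [v_1,v_2] − [v_0,v_2] + [v_0,v_1],
  ∂[v_1,v_3,v_4] = [v_3,v_4] − [v_1,v_4] + [v_1,v_3].
The 10×10 boundary matrix has rank 6 and Smith normal form diag(1,1,1,1,1,1).

∂_3: C_3 → C_2 sends each 3-simplex σ to the alternating sum Σ_i (−1)^i (σ with its i-th vertex removed). For instance
  ∂[v_0,v_1,v_2,v_3] = [v_1,v_2,v_3] − [v_0,v_2,v_3] + [v_0,v_1,v_3] − [v_0,v_1,v_2],
  ∂[v_1,v_2,v_3,v_4] = [v_2,v_3,v_4] − [v_1,v_3,v_4] + [v_1,v_2,v_4] − [v_1,v_2,v_3].
The 10×5 boundary matrix has rank 4 and Smith normal form diag(1,1,1,1).

From H_k ≅ ker(∂_k) / im(∂_{k+1}) we obtain:

  H_0: rank C_0 − rank ∂_1 = 5 − 4 = 1, and the invariant factors of ∂_1 are all 1, so H_0 = Z.
  H_1: rank ker ∂_1 − rank ∂_2 = (10 − 4) − 6 = 0, and the invariant factors of ∂_2 are all 1, so H_1 = 0.
  H_2: rank ker ∂_2 − rank ∂_3 = (10 − 6) − 4 = 0, and the invariant factors of ∂_3 are all 1, so H_2 = 0.
  H_3: rank ker ∂_3 − rank ∂_4 = (5 − 4) − 0 = 1, and there is no ∂_4, so H_3 = Z.

As a check, the Euler characteristic is 5 − 10 + 10 − 5 = 0, which agrees with 1 − 0 + 0 − 1 = 0.
(K is a triangulation of the 3-sphere S^3.)

H_0 ≅ Z,  H_1 = 0,  H_2 = 0,  H_3 ≅ Z.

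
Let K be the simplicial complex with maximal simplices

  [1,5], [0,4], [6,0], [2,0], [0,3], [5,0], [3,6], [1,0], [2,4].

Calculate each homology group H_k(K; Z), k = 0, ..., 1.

We work with the vertex ordering 0 < 1 < 2 < 3 < 4 < 5 < 6. The simplices of K, each written with vertices in increasing order, are:

  0-simplices (7): [0], [1], [2], [3], [4], [5], [6]
  1-simplices (9): [0,1], [0,2], [0,3], [0,4], [0,5], [0,6], [1,5], [2,4], [3,6]

giving chain groups C_0 ≅ Z^7, C_1 ≅ Z^9.

∂_1: C_1 → C_0 maps an edge to its endpoints' difference, ∂[p,q] = q − p.
The 7×9 boundary matrix has rank 6 and Smith normal form diag(1,1,1,1,1,1).

Computing H_k = (kernel of ∂_k) / (image of ∂_{k+1}):

  H_0: rank C_0 − rank ∂_1 = 7 − 6 = 1, and the invariant factors of ∂_1 are all 1, so H_0 = Z.
  H_1: rank ker ∂_1 − rank ∂_2 = (9 − 6) − 0 = 3, and there is no ∂_2, so H_1 = Z^3.

(K is a triangulation of a wedge of 3 circles.)

H_0 = Z,  H_1 = Z^3.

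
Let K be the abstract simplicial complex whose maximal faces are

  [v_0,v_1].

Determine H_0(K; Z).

H_0 = Z.

Fix the vertex order v_0 < v_1 and write every simplex with vertices in increasing order. Then dim K = 1 and the simplices of K are:

  0-simplices (2): [v_0], [v_1]
  1-simplices (1): [v_0,v_1]

Hence C_0 ≅ Z^2, C_1 ≅ Z^1.

Boundary ∂_1: C_1 → C_0 maps an edge to its endpoints' difference, ∂[p,q] = q − p. For instance
  ∂[v_0,v_1] = [v_1] − [v_0].
As a 2×1 matrix over Z this has rank 1, with invariant factors (1).

Reading off H_k = ker ∂_k / im ∂_{k+1}:

  H_0: rank C_0 − rank ∂_1 = 2 − 1 = 1, and the invariant factors of ∂_1 are all 1, so H_0 ≅ Z.

(K is a triangulation of the 1-simplex.)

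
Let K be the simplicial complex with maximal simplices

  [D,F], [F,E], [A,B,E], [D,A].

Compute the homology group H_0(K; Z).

H_0 = Z.

Take the total order A < B < D < E < F on the vertex set. Then K (dimension 2) consists of the simplices:

  0-simplices (5): A, B, D, E, F
  1-simplices (6): AB, AD, AE, BE, DF, EF
  2-simplices (1): ABE

Hence C_0 ≅ Z^5, C_1 ≅ Z^6, C_2 ≅ Z^1.

The boundary map ∂_1: C_1 → C_0 maps an edge to its endpoints' difference, ∂[p,q] = q − p.
As a 5×6 matrix over Z this has rank 4, with invariant factors (1,1,1,1).

Boundary ∂_2: C_2 → C_1 sends each 2-simplex [p,q,r] to [q,r] − [p,r] + [p,q]. For instance
  ∂ABE = BE − AE + AB.
The resulting 6×1 matrix has rank 1, and its Smith normal form has invariant factors (1).

Computing H_k = (kernel of ∂_k) / (image of ∂_{k+1}):

  H_0: rank C_0 − rank ∂_1 = 5 − 4 = 1, and the invariant factors of ∂_1 are all 1, so H_0 = Z.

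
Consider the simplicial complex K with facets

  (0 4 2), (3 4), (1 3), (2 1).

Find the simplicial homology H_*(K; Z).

H_0 ≅ Z,  H_1 ≅ Z,  H_2 = 0.

Fix the vertex order 0 < 1 < 2 < 3 < 4 and write every simplex with vertices in increasing order. Then dim K = 2 and the simplices of K are:

  0-simplices (5): [0], [1], [2], [3], [4]
  1-simplices (6): [0,2], [0,4], [1,2], [1,3], [2,4], [3,4]
  2-simplices (1): [0,2,4]

so the chain groups are C_0 ≅ Z^5, C_1 ≅ Z^6, C_2 ≅ Z^1.

The boundary map ∂_1: C_1 → C_0 maps an edge to its endpoints' difference, ∂[p,q] = q − p.
This gives a 5×6 integer matrix of rank 4; reducing to Smith normal form yields diagonal entries (1,1,1,1).

The boundary map ∂_2: C_2 → C_1 sends each 2-simplex [p,q,r] to [q,r] − [p,r] + [p,q]. For instance
  ∂[0,2,4] = [2,4] − [0,4] + [0,2].
The 6×1 boundary matrix has rank 1 and Smith normal form diag(1).

Reading off H_k = ker ∂_k / im ∂_{k+1}:

  H_0: rank C_0 − rank ∂_1 = 5 − 4 = 1, and the invariant factors of ∂_1 are all 1, so H_0 = Z.
  H_1: rank ker ∂_1 − rank ∂_2 = (6 − 4) − 1 = 1, and the invariant factors of ∂_2 are all 1, so H_1 = Z.
  H_2: rank ker ∂_2 − rank ∂_3 = (1 − 1) − 0 = 0, and there is no ∂_3, so H_2 = 0.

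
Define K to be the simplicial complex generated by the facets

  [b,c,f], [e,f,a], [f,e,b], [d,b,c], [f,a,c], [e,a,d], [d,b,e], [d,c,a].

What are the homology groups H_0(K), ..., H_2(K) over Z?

H_0 = Z,  H_1 = 0,  H_2 = Z.

K has 6 vertices, 12 edges, 8 triangles.
rank ∂_0 = 0, rank ∂_1 = 5 ⇒ b_0 = 6 − 0 − 5 = 1; all invariant factors of ∂_1 are 1 so no torsion. So H_0 ≅ Z.
rank ∂_1 = 5, rank ∂_2 = 7 ⇒ b_1 = 12 − 5 − 7 = 0; all invariant factors of ∂_2 are 1 so no torsion. So H_1 ≅ 0.
rank ∂_2 = 7, rank ∂_3 = 0 ⇒ b_2 = 8 − 7 − 0 = 1. So H_2 ≅ Z.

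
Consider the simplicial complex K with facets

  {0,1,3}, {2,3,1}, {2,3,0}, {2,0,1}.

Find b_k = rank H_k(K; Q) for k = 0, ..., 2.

b_0 = 1, b_1 = 0, b_2 = 1.

Order the vertices as 0 < 1 < 2 < 3. Listing each simplex with vertices in this order, K has dimension 2 with simplices:

  0-simplices (4): [0], [1], [2], [3]
  1-simplices (6): [0,1], [0,2], [0,3], [1,2], [1,3], [2,3]
  2-simplices (4): [0,1,2], [0,1,3], [0,2,3], [1,2,3]

so the chain groups are C_0 ≅ Z^4, C_1 ≅ Z^6, C_2 ≅ Z^4.

Boundary ∂_1: C_1 → C_0 sends each edge [p,q] (with p < q) to q − p. For instance
  ∂[0,3] = [3] − [0].
The 4×6 boundary matrix has rank 3 and Smith normal form diag(1,1,1).

∂_2: C_2 → C_1 maps a triangle to the signed sum of its edges. For instance
  ∂[1,2,3] = [2,3] − [1,3] + [1,2],
  ∂[0,2,3] = [2,3] − [0,3] + [0,2].
As a 6×4 matrix over Z this has rank 3, with invariant factors (1,1,1).

Reading off H_k = ker ∂_k / im ∂_{k+1}:

  H_0: rank C_0 − rank ∂_1 = 4 − 3 = 1, and the invariant factors of ∂_1 are all 1, so H_0 ≅ Z.
  H_1: rank ker ∂_1 − rank ∂_2 = (6 − 3) − 3 = 0, and the invariant factors of ∂_2 are all 1, so H_1 ≅ 0.
  H_2: rank ker ∂_2 − rank ∂_3 = (4 − 3) − 0 = 1, and there is no ∂_3, so H_2 ≅ Z.

As a check, the Euler characteristic is 4 − 6 + 4 = 2, which agrees with 1 − 0 + 1 = 2.
(K is a triangulation of the 2-sphere S^2.)

Hence the Betti numbers are b_0 = 1, b_1 = 0, b_2 = 1.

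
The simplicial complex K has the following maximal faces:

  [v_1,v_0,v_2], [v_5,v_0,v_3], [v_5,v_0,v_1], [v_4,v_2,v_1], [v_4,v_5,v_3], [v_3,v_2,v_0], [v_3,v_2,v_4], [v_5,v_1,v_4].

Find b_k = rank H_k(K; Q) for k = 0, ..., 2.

b_0 = 1, b_1 = 0, b_2 = 1.

Take the total order v_0 < v_1 < v_2 < v_3 < v_4 < v_5 on the vertex set. Then K (dimension 2) consists of the simplices:

  0-simplices (6): [v_0], [v_1], [v_2], [v_3], [v_4], [v_5]
  1-simplices (12): [v_0,v_1], [v_0,v_2], [v_0,v_3], [v_0,v_5], [v_1,v_2], [v_1,v_4], [v_1,v_5], [v_2,v_3], [v_2,v_4], [v_3,v_4], [v_3,v_5], [v_4,v_5]
  2-simplices (8): [v_0,v_1,v_2], [v_0,v_1,v_5], [v_0,v_2,v_3], [v_0,v_3,v_5], [v_1,v_2,v_4], [v_1,v_4,v_5], [v_2,v_3,v_4], [v_3,v_4,v_5]

Hence C_0 ≅ Z^6, C_1 ≅ Z^12, C_2 ≅ Z^8.

The boundary map ∂_1: C_1 → C_0 is given by ∂[p,q] = [q] − [p].
This gives a 6×12 integer matrix of rank 5; reducing to Smith normal form yields diagonal entries (1,1,1,1,1).

Boundary ∂_2: C_2 → C_1 acts by ∂[p,q,r] = [q,r] − [p,r] + [p,q]. For instance
  ∂[v_0,v_1,v_5] = [v_1,v_5] − [v_0,v_5] + [v_0,v_1],
  ∂[v_1,v_4,v_5] = [v_4,v_5] − [v_1,v_5] + [v_1,v_4].
The 12×8 boundary matrix has rank 7 and Smith normal form diag(1,1,1,1,1,1,1).

Computing H_k = (kernel of ∂_k) / (image of ∂_{k+1}):

  H_0: rank C_0 − rank ∂_1 = 6 − 5 = 1, and the invariant factors of ∂_1 are all 1, so H_0 ≅ Z.
  H_1: rank ker ∂_1 − rank ∂_2 = (12 − 5) − 7 = 0, and the invariant factors of ∂_2 are all 1, so H_1 ≅ 0.
  H_2: rank ker ∂_2 − rank ∂_3 = (8 − 7) − 0 = 1, and there is no ∂_3, so H_2 ≅ Z.

As a check, the Euler characteristic is 6 − 12 + 8 = 2, which agrees with 1 − 0 + 1 = 2.

Hence the Betti numbers are b_0 = 1, b_1 = 0, b_2 = 1.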